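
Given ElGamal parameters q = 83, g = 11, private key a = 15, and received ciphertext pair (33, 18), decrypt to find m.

15

Shared mask s = c₁^a mod q = 33^15 mod 83.
33^1 ≡ 33 (mod 83)
33^2 = (33^1)^2 ≡ 33^2 = 1089 ≡ 10 (mod 83)
33^4 = (33^2)^2 ≡ 10^2 = 100 ≡ 17 (mod 83)
33^8 = (33^4)^2 ≡ 17^2 = 289 ≡ 40 (mod 83)
33^15 = 33^8 · 33^4 · 33^2 · 33^1 ≡ 40 · 17 · 10 · 33 ≡ 51 (mod 83).
So s = 51; s⁻¹ ≡ 70 (mod 83).
m = c₂ · s⁻¹ mod 83 = 18 · 70 mod 83 = 15.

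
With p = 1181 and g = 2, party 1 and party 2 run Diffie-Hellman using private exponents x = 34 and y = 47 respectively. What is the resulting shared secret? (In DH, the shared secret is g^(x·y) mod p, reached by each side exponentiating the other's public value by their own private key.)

491

Party 2 sends B = g^y mod p = 2^47 mod 1181.
2^1 ≡ 2 (mod 1181)
2^2 = (2^1)^2 ≡ 2^2 = 4 ≡ 4 (mod 1181)
2^4 = (2^2)^2 ≡ 4^2 = 16 ≡ 16 (mod 1181)
2^8 = (2^4)^2 ≡ 16^2 = 256 ≡ 256 (mod 1181)
2^16 = (2^8)^2 ≡ 256^2 = 65536 ≡ 581 (mod 1181)
2^32 = (2^16)^2 ≡ 581^2 = 337561 ≡ 976 (mod 1181)
2^47 = 2^32 · 2^8 · 2^4 · 2^2 · 2^1 ≡ 976 · 256 · 16 · 4 · 2 ≡ 88 (mod 1181).
So B = 88. Party 1 then computes K = B^x mod p = 88^34 mod 1181.
88^1 ≡ 88 (mod 1181)
88^2 = (88^1)^2 ≡ 88^2 = 7744 ≡ 658 (mod 1181)
88^4 = (88^2)^2 ≡ 658^2 = 432964 ≡ 718 (mod 1181)
88^8 = (88^4)^2 ≡ 718^2 = 515524 ≡ 608 (mod 1181)
88^16 = (88^8)^2 ≡ 608^2 = 369664 ≡ 11 (mod 1181)
88^32 = (88^16)^2 ≡ 11^2 = 121 ≡ 121 (mod 1181)
88^34 = 88^32 · 88^2 ≡ 121 · 658 ≡ 491 (mod 1181).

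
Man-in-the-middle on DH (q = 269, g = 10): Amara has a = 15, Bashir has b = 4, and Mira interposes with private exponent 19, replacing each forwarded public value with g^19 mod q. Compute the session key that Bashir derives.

Bashir receives Mira's public value M = 10^19 mod 269 instead of the honest one.
10^1 ≡ 10 (mod 269)
10^2 = (10^1)^2 ≡ 10^2 = 100 ≡ 100 (mod 269)
10^4 = (10^2)^2 ≡ 100^2 = 10000 ≡ 47 (mod 269)
10^8 = (10^4)^2 ≡ 47^2 = 2209 ≡ 57 (mod 269)
10^16 = (10^8)^2 ≡ 57^2 = 3249 ≡ 21 (mod 269)
10^19 = 10^16 · 10^2 · 10^1 ≡ 21 · 100 · 10 ≡ 18 (mod 269).
So M = 18. Bashir computes K = M^4 mod 269.
18^1 ≡ 18 (mod 269)
18^2 = (18^1)^2 ≡ 18^2 = 324 ≡ 55 (mod 269)
18^4 = (18^2)^2 ≡ 55^2 = 3025 ≡ 66 (mod 269)

66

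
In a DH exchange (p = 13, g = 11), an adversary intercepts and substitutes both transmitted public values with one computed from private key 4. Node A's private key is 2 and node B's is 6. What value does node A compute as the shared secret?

9

Node A receives an adversary's public value M = 11^4 mod 13 instead of the honest one.
11^1 ≡ 11 (mod 13)
11^2 = (11^1)^2 ≡ 11^2 = 121 ≡ 4 (mod 13)
11^4 = (11^2)^2 ≡ 4^2 = 16 ≡ 3 (mod 13)
So M = 3. Node A computes K = M^2 mod 13.
3^1 ≡ 3 (mod 13)
3^2 = (3^1)^2 ≡ 3^2 = 9 ≡ 9 (mod 13)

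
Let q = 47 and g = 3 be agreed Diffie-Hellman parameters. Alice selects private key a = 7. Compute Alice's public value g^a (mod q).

25

Public value = 3^7 (mod 47).
3^1 ≡ 3 (mod 47)
3^2 = (3^1)^2 ≡ 3^2 = 9 ≡ 9 (mod 47)
3^4 = (3^2)^2 ≡ 9^2 = 81 ≡ 34 (mod 47)
3^7 = 3^4 · 3^2 · 3^1 ≡ 34 · 9 · 3 ≡ 25 (mod 47).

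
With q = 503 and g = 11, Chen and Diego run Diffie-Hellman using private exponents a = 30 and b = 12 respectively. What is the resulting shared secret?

Diego sends B = g^b mod q = 11^12 mod 503.
11^1 ≡ 11 (mod 503)
11^2 = (11^1)^2 ≡ 11^2 = 121 ≡ 121 (mod 503)
11^4 = (11^2)^2 ≡ 121^2 = 14641 ≡ 54 (mod 503)
11^8 = (11^4)^2 ≡ 54^2 = 2916 ≡ 401 (mod 503)
11^12 = 11^8 · 11^4 ≡ 401 · 54 ≡ 25 (mod 503).
So B = 25. Chen then computes K = B^a mod q = 25^30 mod 503.
25^1 ≡ 25 (mod 503)
25^2 = (25^1)^2 ≡ 25^2 = 625 ≡ 122 (mod 503)
25^4 = (25^2)^2 ≡ 122^2 = 14884 ≡ 297 (mod 503)
25^8 = (25^4)^2 ≡ 297^2 = 88209 ≡ 184 (mod 503)
25^16 = (25^8)^2 ≡ 184^2 = 33856 ≡ 155 (mod 503)
25^30 = 25^16 · 25^8 · 25^4 · 25^2 ≡ 155 · 184 · 297 · 122 ≡ 300 (mod 503).

300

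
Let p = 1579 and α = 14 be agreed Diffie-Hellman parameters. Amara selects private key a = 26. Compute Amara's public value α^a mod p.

421

Public value = 14^26 mod 1579.
14^1 ≡ 14 (mod 1579)
14^2 = (14^1)^2 ≡ 14^2 = 196 ≡ 196 (mod 1579)
14^4 = (14^2)^2 ≡ 196^2 = 38416 ≡ 520 (mod 1579)
14^8 = (14^4)^2 ≡ 520^2 = 270400 ≡ 391 (mod 1579)
14^16 = (14^8)^2 ≡ 391^2 = 152881 ≡ 1297 (mod 1579)
14^26 = 14^16 · 14^8 · 14^2 ≡ 1297 · 391 · 196 ≡ 421 (mod 1579).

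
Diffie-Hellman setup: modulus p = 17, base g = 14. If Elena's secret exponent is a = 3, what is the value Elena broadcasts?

7

Public value = 14^3 mod 17.
14^1 ≡ 14 (mod 17)
14^2 = (14^1)^2 ≡ 14^2 = 196 ≡ 9 (mod 17)
14^3 = 14^2 · 14^1 ≡ 9 · 14 ≡ 7 (mod 17).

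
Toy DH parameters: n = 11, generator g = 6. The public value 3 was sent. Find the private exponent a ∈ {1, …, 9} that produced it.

2

Try successive powers of 6 modulo 11:
6^1 ≡ 6
6^2 ≡ 3
Found: a = 2.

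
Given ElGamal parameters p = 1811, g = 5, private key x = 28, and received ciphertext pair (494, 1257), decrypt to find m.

Shared mask s = c₁^x mod p = 494^28 mod 1811.
494^1 ≡ 494 (mod 1811)
494^2 = (494^1)^2 ≡ 494^2 = 244036 ≡ 1362 (mod 1811)
494^4 = (494^2)^2 ≡ 1362^2 = 1855044 ≡ 580 (mod 1811)
494^8 = (494^4)^2 ≡ 580^2 = 336400 ≡ 1365 (mod 1811)
494^16 = (494^8)^2 ≡ 1365^2 = 1863225 ≡ 1517 (mod 1811)
494^28 = 494^16 · 494^8 · 494^4 ≡ 1517 · 1365 · 580 ≡ 786 (mod 1811).
So s = 786; s⁻¹ ≡ 735 (mod 1811).
m = c₂ · s⁻¹ mod 1811 = 1257 · 735 mod 1811 = 285.

285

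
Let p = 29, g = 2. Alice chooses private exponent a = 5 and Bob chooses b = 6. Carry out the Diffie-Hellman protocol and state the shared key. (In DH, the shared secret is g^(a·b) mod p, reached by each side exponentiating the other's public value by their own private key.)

Bob sends B = g^b mod p = 2^6 mod 29.
2^1 ≡ 2 (mod 29)
2^2 = (2^1)^2 ≡ 2^2 = 4 ≡ 4 (mod 29)
2^4 = (2^2)^2 ≡ 4^2 = 16 ≡ 16 (mod 29)
2^6 = 2^4 · 2^2 ≡ 16 · 4 ≡ 6 (mod 29).
So B = 6. Alice then computes K = B^a mod p = 6^5 mod 29.
6^1 ≡ 6 (mod 29)
6^2 = (6^1)^2 ≡ 6^2 = 36 ≡ 7 (mod 29)
6^4 = (6^2)^2 ≡ 7^2 = 49 ≡ 20 (mod 29)
6^5 = 6^4 · 6^1 ≡ 20 · 6 ≡ 4 (mod 29).

4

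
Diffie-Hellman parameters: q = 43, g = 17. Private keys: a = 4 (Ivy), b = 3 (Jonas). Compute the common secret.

Ivy sends A = g^a mod q = 17^4 mod 43.
17^1 ≡ 17 (mod 43)
17^2 = (17^1)^2 ≡ 17^2 = 289 ≡ 31 (mod 43)
17^4 = (17^2)^2 ≡ 31^2 = 961 ≡ 15 (mod 43)
So A = 15. Jonas then computes K = A^b mod q = 15^3 mod 43.
15^1 ≡ 15 (mod 43)
15^2 = (15^1)^2 ≡ 15^2 = 225 ≡ 10 (mod 43)
15^3 = 15^2 · 15^1 ≡ 10 · 15 ≡ 21 (mod 43).

21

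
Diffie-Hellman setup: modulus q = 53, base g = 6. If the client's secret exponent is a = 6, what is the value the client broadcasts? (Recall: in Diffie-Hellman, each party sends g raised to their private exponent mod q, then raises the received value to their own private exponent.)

Public value = 6^6 mod 53.
6^1 ≡ 6 (mod 53)
6^2 = (6^1)^2 ≡ 6^2 = 36 ≡ 36 (mod 53)
6^4 = (6^2)^2 ≡ 36^2 = 1296 ≡ 24 (mod 53)
6^6 = 6^4 · 6^2 ≡ 24 · 36 ≡ 16 (mod 53).

16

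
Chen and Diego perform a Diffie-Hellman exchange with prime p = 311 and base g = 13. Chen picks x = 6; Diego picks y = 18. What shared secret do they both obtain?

Chen sends A = g^x mod p = 13^6 mod 311.
13^1 ≡ 13 (mod 311)
13^2 = (13^1)^2 ≡ 13^2 = 169 ≡ 169 (mod 311)
13^4 = (13^2)^2 ≡ 169^2 = 28561 ≡ 260 (mod 311)
13^6 = 13^4 · 13^2 ≡ 260 · 169 ≡ 89 (mod 311).
So A = 89. Diego then computes K = A^y mod p = 89^18 mod 311.
89^1 ≡ 89 (mod 311)
89^2 = (89^1)^2 ≡ 89^2 = 7921 ≡ 146 (mod 311)
89^4 = (89^2)^2 ≡ 146^2 = 21316 ≡ 168 (mod 311)
89^8 = (89^4)^2 ≡ 168^2 = 28224 ≡ 234 (mod 311)
89^16 = (89^8)^2 ≡ 234^2 = 54756 ≡ 20 (mod 311)
89^18 = 89^16 · 89^2 ≡ 20 · 146 ≡ 121 (mod 311).

121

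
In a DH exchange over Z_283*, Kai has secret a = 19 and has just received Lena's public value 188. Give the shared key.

Shared key K = 188^19 mod 283.
188^1 ≡ 188 (mod 283)
188^2 = (188^1)^2 ≡ 188^2 = 35344 ≡ 252 (mod 283)
188^4 = (188^2)^2 ≡ 252^2 = 63504 ≡ 112 (mod 283)
188^8 = (188^4)^2 ≡ 112^2 = 12544 ≡ 92 (mod 283)
188^16 = (188^8)^2 ≡ 92^2 = 8464 ≡ 257 (mod 283)
188^19 = 188^16 · 188^2 · 188^1 ≡ 257 · 252 · 188 ≡ 123 (mod 283).

123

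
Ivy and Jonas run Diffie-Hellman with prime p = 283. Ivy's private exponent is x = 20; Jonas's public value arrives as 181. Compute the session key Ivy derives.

Shared key K = 181^20 mod 283.
181^1 ≡ 181 (mod 283)
181^2 = (181^1)^2 ≡ 181^2 = 32761 ≡ 216 (mod 283)
181^4 = (181^2)^2 ≡ 216^2 = 46656 ≡ 244 (mod 283)
181^8 = (181^4)^2 ≡ 244^2 = 59536 ≡ 106 (mod 283)
181^16 = (181^8)^2 ≡ 106^2 = 11236 ≡ 199 (mod 283)
181^20 = 181^16 · 181^4 ≡ 199 · 244 ≡ 163 (mod 283).

163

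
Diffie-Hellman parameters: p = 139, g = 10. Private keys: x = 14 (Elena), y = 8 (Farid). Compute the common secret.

36

Farid sends B = g^y mod p = 10^8 mod 139.
10^1 ≡ 10 (mod 139)
10^2 = (10^1)^2 ≡ 10^2 = 100 ≡ 100 (mod 139)
10^4 = (10^2)^2 ≡ 100^2 = 10000 ≡ 131 (mod 139)
10^8 = (10^4)^2 ≡ 131^2 = 17161 ≡ 64 (mod 139)
So B = 64. Elena then computes K = B^x mod p = 64^14 mod 139.
64^1 ≡ 64 (mod 139)
64^2 = (64^1)^2 ≡ 64^2 = 4096 ≡ 65 (mod 139)
64^4 = (64^2)^2 ≡ 65^2 = 4225 ≡ 55 (mod 139)
64^8 = (64^4)^2 ≡ 55^2 = 3025 ≡ 106 (mod 139)
64^14 = 64^8 · 64^4 · 64^2 ≡ 106 · 55 · 65 ≡ 36 (mod 139).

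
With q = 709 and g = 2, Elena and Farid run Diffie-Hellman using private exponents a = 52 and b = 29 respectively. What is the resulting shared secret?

Elena sends A = g^a mod q = 2^52 mod 709.
2^1 ≡ 2 (mod 709)
2^2 = (2^1)^2 ≡ 2^2 = 4 ≡ 4 (mod 709)
2^4 = (2^2)^2 ≡ 4^2 = 16 ≡ 16 (mod 709)
2^8 = (2^4)^2 ≡ 16^2 = 256 ≡ 256 (mod 709)
2^16 = (2^8)^2 ≡ 256^2 = 65536 ≡ 308 (mod 709)
2^32 = (2^16)^2 ≡ 308^2 = 94864 ≡ 567 (mod 709)
2^52 = 2^32 · 2^16 · 2^4 ≡ 567 · 308 · 16 ≡ 7 (mod 709).
So A = 7. Farid then computes K = A^b mod q = 7^29 mod 709.
7^1 ≡ 7 (mod 709)
7^2 = (7^1)^2 ≡ 7^2 = 49 ≡ 49 (mod 709)
7^4 = (7^2)^2 ≡ 49^2 = 2401 ≡ 274 (mod 709)
7^8 = (7^4)^2 ≡ 274^2 = 75076 ≡ 631 (mod 709)
7^16 = (7^8)^2 ≡ 631^2 = 398161 ≡ 412 (mod 709)
7^29 = 7^16 · 7^8 · 7^4 · 7^1 ≡ 412 · 631 · 274 · 7 ≡ 67 (mod 709).

67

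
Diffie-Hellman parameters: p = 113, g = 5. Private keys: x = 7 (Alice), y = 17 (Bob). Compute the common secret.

42

Alice sends A = g^x mod p = 5^7 mod 113.
5^1 ≡ 5 (mod 113)
5^2 = (5^1)^2 ≡ 5^2 = 25 ≡ 25 (mod 113)
5^4 = (5^2)^2 ≡ 25^2 = 625 ≡ 60 (mod 113)
5^7 = 5^4 · 5^2 · 5^1 ≡ 60 · 25 · 5 ≡ 42 (mod 113).
So A = 42. Bob then computes K = A^y mod p = 42^17 mod 113.
42^1 ≡ 42 (mod 113)
42^2 = (42^1)^2 ≡ 42^2 = 1764 ≡ 69 (mod 113)
42^4 = (42^2)^2 ≡ 69^2 = 4761 ≡ 15 (mod 113)
42^8 = (42^4)^2 ≡ 15^2 = 225 ≡ 112 (mod 113)
42^16 = (42^8)^2 ≡ 112^2 = 12544 ≡ 1 (mod 113)
42^17 = 42^16 · 42^1 ≡ 1 · 42 ≡ 42 (mod 113).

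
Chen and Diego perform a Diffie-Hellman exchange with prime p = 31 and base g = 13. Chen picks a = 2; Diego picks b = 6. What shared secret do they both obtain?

Diego sends B = g^b mod p = 13^6 mod 31.
13^1 ≡ 13 (mod 31)
13^2 = (13^1)^2 ≡ 13^2 = 169 ≡ 14 (mod 31)
13^4 = (13^2)^2 ≡ 14^2 = 196 ≡ 10 (mod 31)
13^6 = 13^4 · 13^2 ≡ 10 · 14 ≡ 16 (mod 31).
So B = 16. Chen then computes K = B^a mod p = 16^2 mod 31.
16^1 ≡ 16 (mod 31)
16^2 = (16^1)^2 ≡ 16^2 = 256 ≡ 8 (mod 31)

8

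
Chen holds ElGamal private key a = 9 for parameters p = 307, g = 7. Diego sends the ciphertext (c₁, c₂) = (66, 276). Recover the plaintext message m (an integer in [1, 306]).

93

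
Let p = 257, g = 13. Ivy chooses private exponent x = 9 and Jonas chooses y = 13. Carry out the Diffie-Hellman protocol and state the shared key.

226

Jonas sends B = g^y mod p = 13^13 mod 257.
13^1 ≡ 13 (mod 257)
13^2 = (13^1)^2 ≡ 13^2 = 169 ≡ 169 (mod 257)
13^4 = (13^2)^2 ≡ 169^2 = 28561 ≡ 34 (mod 257)
13^8 = (13^4)^2 ≡ 34^2 = 1156 ≡ 128 (mod 257)
13^13 = 13^8 · 13^4 · 13^1 ≡ 128 · 34 · 13 ≡ 36 (mod 257).
So B = 36. Ivy then computes K = B^x mod p = 36^9 mod 257.
36^1 ≡ 36 (mod 257)
36^2 = (36^1)^2 ≡ 36^2 = 1296 ≡ 11 (mod 257)
36^4 = (36^2)^2 ≡ 11^2 = 121 ≡ 121 (mod 257)
36^8 = (36^4)^2 ≡ 121^2 = 14641 ≡ 249 (mod 257)
36^9 = 36^8 · 36^1 ≡ 249 · 36 ≡ 226 (mod 257).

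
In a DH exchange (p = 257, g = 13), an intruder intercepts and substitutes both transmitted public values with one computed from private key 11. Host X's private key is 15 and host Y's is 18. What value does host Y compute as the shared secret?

165

Host Y receives an intruder's public value M = 13^11 mod 257 instead of the honest one.
13^1 ≡ 13 (mod 257)
13^2 = (13^1)^2 ≡ 13^2 = 169 ≡ 169 (mod 257)
13^4 = (13^2)^2 ≡ 169^2 = 28561 ≡ 34 (mod 257)
13^8 = (13^4)^2 ≡ 34^2 = 1156 ≡ 128 (mod 257)
13^11 = 13^8 · 13^2 · 13^1 ≡ 128 · 169 · 13 ≡ 58 (mod 257).
So M = 58. Host Y computes K = M^18 mod 257.
58^1 ≡ 58 (mod 257)
58^2 = (58^1)^2 ≡ 58^2 = 3364 ≡ 23 (mod 257)
58^4 = (58^2)^2 ≡ 23^2 = 529 ≡ 15 (mod 257)
58^8 = (58^4)^2 ≡ 15^2 = 225 ≡ 225 (mod 257)
58^16 = (58^8)^2 ≡ 225^2 = 50625 ≡ 253 (mod 257)
58^18 = 58^16 · 58^2 ≡ 253 · 23 ≡ 165 (mod 257).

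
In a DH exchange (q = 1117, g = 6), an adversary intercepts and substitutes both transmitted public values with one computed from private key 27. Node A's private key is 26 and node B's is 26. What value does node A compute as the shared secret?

Node A receives an adversary's public value M = 6^27 mod 1117 instead of the honest one.
6^1 ≡ 6 (mod 1117)
6^2 = (6^1)^2 ≡ 6^2 = 36 ≡ 36 (mod 1117)
6^4 = (6^2)^2 ≡ 36^2 = 1296 ≡ 179 (mod 1117)
6^8 = (6^4)^2 ≡ 179^2 = 32041 ≡ 765 (mod 1117)
6^16 = (6^8)^2 ≡ 765^2 = 585225 ≡ 1034 (mod 1117)
6^27 = 6^16 · 6^8 · 6^2 · 6^1 ≡ 1034 · 765 · 36 · 6 ≡ 723 (mod 1117).
So M = 723. Node A computes K = M^26 mod 1117.
723^1 ≡ 723 (mod 1117)
723^2 = (723^1)^2 ≡ 723^2 = 522729 ≡ 1090 (mod 1117)
723^4 = (723^2)^2 ≡ 1090^2 = 1188100 ≡ 729 (mod 1117)
723^8 = (723^4)^2 ≡ 729^2 = 531441 ≡ 866 (mod 1117)
723^16 = (723^8)^2 ≡ 866^2 = 749956 ≡ 449 (mod 1117)
723^26 = 723^16 · 723^8 · 723^2 ≡ 449 · 866 · 1090 ≡ 165 (mod 1117).

165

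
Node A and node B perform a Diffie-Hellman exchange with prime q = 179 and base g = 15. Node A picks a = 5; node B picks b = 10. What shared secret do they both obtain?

Node B sends B = g^b mod q = 15^10 mod 179.
15^1 ≡ 15 (mod 179)
15^2 = (15^1)^2 ≡ 15^2 = 225 ≡ 46 (mod 179)
15^4 = (15^2)^2 ≡ 46^2 = 2116 ≡ 147 (mod 179)
15^8 = (15^4)^2 ≡ 147^2 = 21609 ≡ 129 (mod 179)
15^10 = 15^8 · 15^2 ≡ 129 · 46 ≡ 27 (mod 179).
So B = 27. Node A then computes K = B^a mod q = 27^5 mod 179.
27^1 ≡ 27 (mod 179)
27^2 = (27^1)^2 ≡ 27^2 = 729 ≡ 13 (mod 179)
27^4 = (27^2)^2 ≡ 13^2 = 169 ≡ 169 (mod 179)
27^5 = 27^4 · 27^1 ≡ 169 · 27 ≡ 88 (mod 179).

88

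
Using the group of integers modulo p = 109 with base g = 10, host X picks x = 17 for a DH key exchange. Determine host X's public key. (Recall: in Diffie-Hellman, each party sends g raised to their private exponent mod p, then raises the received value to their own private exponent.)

50

Public value = 10^17 (mod 109).
10^1 ≡ 10 (mod 109)
10^2 = (10^1)^2 ≡ 10^2 = 100 ≡ 100 (mod 109)
10^4 = (10^2)^2 ≡ 100^2 = 10000 ≡ 81 (mod 109)
10^8 = (10^4)^2 ≡ 81^2 = 6561 ≡ 21 (mod 109)
10^16 = (10^8)^2 ≡ 21^2 = 441 ≡ 5 (mod 109)
10^17 = 10^16 · 10^1 ≡ 5 · 10 ≡ 50 (mod 109).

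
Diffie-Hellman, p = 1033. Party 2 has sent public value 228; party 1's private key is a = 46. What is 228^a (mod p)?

683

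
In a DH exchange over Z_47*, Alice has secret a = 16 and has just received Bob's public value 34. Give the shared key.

6

Shared key K = 34^16 mod 47.
34^1 ≡ 34 (mod 47)
34^2 = (34^1)^2 ≡ 34^2 = 1156 ≡ 28 (mod 47)
34^4 = (34^2)^2 ≡ 28^2 = 784 ≡ 32 (mod 47)
34^8 = (34^4)^2 ≡ 32^2 = 1024 ≡ 37 (mod 47)
34^16 = (34^8)^2 ≡ 37^2 = 1369 ≡ 6 (mod 47)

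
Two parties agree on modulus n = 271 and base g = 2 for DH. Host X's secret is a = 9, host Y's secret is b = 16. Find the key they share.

241

Host Y sends B = g^b mod n = 2^16 mod 271.
2^1 ≡ 2 (mod 271)
2^2 = (2^1)^2 ≡ 2^2 = 4 ≡ 4 (mod 271)
2^4 = (2^2)^2 ≡ 4^2 = 16 ≡ 16 (mod 271)
2^8 = (2^4)^2 ≡ 16^2 = 256 ≡ 256 (mod 271)
2^16 = (2^8)^2 ≡ 256^2 = 65536 ≡ 225 (mod 271)
So B = 225. Host X then computes K = B^a mod n = 225^9 mod 271.
225^1 ≡ 225 (mod 271)
225^2 = (225^1)^2 ≡ 225^2 = 50625 ≡ 219 (mod 271)
225^4 = (225^2)^2 ≡ 219^2 = 47961 ≡ 265 (mod 271)
225^8 = (225^4)^2 ≡ 265^2 = 70225 ≡ 36 (mod 271)
225^9 = 225^8 · 225^1 ≡ 36 · 225 ≡ 241 (mod 271).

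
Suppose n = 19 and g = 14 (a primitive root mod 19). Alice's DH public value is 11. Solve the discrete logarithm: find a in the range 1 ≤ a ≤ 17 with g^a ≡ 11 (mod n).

12

Try successive powers of 14 modulo 19:
14^1 ≡ 14
14^2 ≡ 6
14^3 ≡ 8
14^4 ≡ 17
14^5 ≡ 10
14^6 ≡ 7
14^7 ≡ 3
14^8 ≡ 4
14^9 ≡ 18
14^10 ≡ 5
14^11 ≡ 13
14^12 ≡ 11
Found: a = 12.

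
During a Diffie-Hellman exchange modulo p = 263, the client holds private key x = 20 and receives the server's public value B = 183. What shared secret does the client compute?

48

Shared key K = 183^20 mod 263.
183^1 ≡ 183 (mod 263)
183^2 = (183^1)^2 ≡ 183^2 = 33489 ≡ 88 (mod 263)
183^4 = (183^2)^2 ≡ 88^2 = 7744 ≡ 117 (mod 263)
183^8 = (183^4)^2 ≡ 117^2 = 13689 ≡ 13 (mod 263)
183^16 = (183^8)^2 ≡ 13^2 = 169 ≡ 169 (mod 263)
183^20 = 183^16 · 183^4 ≡ 169 · 117 ≡ 48 (mod 263).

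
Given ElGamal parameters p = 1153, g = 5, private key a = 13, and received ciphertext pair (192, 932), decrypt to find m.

990

Shared mask s = c₁^a mod p = 192^13 mod 1153.
192^1 ≡ 192 (mod 1153)
192^2 = (192^1)^2 ≡ 192^2 = 36864 ≡ 1121 (mod 1153)
192^4 = (192^2)^2 ≡ 1121^2 = 1256641 ≡ 1024 (mod 1153)
192^8 = (192^4)^2 ≡ 1024^2 = 1048576 ≡ 499 (mod 1153)
192^13 = 192^8 · 192^4 · 192^1 ≡ 499 · 1024 · 192 ≡ 928 (mod 1153).
So s = 928; s⁻¹ ≡ 1112 (mod 1153).
m = c₂ · s⁻¹ mod 1153 = 932 · 1112 mod 1153 = 990.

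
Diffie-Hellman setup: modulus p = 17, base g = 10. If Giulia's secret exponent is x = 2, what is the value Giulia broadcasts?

Public value = 10^2 mod 17.
10^1 ≡ 10 (mod 17)
10^2 = (10^1)^2 ≡ 10^2 = 100 ≡ 15 (mod 17)

15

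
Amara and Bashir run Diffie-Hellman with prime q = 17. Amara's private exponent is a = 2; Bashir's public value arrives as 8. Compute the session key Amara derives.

13

Shared key K = 8^2 mod 17.
8^1 ≡ 8 (mod 17)
8^2 = (8^1)^2 ≡ 8^2 = 64 ≡ 13 (mod 17)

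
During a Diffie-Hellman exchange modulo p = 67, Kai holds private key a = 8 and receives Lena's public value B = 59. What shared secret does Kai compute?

14

Shared key K = 59^8 mod 67.
59^1 ≡ 59 (mod 67)
59^2 = (59^1)^2 ≡ 59^2 = 3481 ≡ 64 (mod 67)
59^4 = (59^2)^2 ≡ 64^2 = 4096 ≡ 9 (mod 67)
59^8 = (59^4)^2 ≡ 9^2 = 81 ≡ 14 (mod 67)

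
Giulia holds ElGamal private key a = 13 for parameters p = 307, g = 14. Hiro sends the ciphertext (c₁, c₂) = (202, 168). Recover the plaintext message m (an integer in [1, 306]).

Shared mask s = c₁^a mod p = 202^13 mod 307.
202^1 ≡ 202 (mod 307)
202^2 = (202^1)^2 ≡ 202^2 = 40804 ≡ 280 (mod 307)
202^4 = (202^2)^2 ≡ 280^2 = 78400 ≡ 115 (mod 307)
202^8 = (202^4)^2 ≡ 115^2 = 13225 ≡ 24 (mod 307)
202^13 = 202^8 · 202^4 · 202^1 ≡ 24 · 115 · 202 ≡ 8 (mod 307).
So s = 8; s⁻¹ ≡ 192 (mod 307).
m = c₂ · s⁻¹ mod 307 = 168 · 192 mod 307 = 21.

21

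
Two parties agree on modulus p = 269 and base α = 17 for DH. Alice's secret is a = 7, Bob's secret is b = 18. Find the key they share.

225

Bob sends B = α^b mod p = 17^18 mod 269.
17^1 ≡ 17 (mod 269)
17^2 = (17^1)^2 ≡ 17^2 = 289 ≡ 20 (mod 269)
17^4 = (17^2)^2 ≡ 20^2 = 400 ≡ 131 (mod 269)
17^8 = (17^4)^2 ≡ 131^2 = 17161 ≡ 214 (mod 269)
17^16 = (17^8)^2 ≡ 214^2 = 45796 ≡ 66 (mod 269)
17^18 = 17^16 · 17^2 ≡ 66 · 20 ≡ 244 (mod 269).
So B = 244. Alice then computes K = B^a mod p = 244^7 mod 269.
244^1 ≡ 244 (mod 269)
244^2 = (244^1)^2 ≡ 244^2 = 59536 ≡ 87 (mod 269)
244^4 = (244^2)^2 ≡ 87^2 = 7569 ≡ 37 (mod 269)
244^7 = 244^4 · 244^2 · 244^1 ≡ 37 · 87 · 244 ≡ 225 (mod 269).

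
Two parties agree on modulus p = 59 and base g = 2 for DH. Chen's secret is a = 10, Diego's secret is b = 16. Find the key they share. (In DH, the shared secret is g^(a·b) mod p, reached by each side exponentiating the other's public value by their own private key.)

36

Chen sends A = g^a mod p = 2^10 mod 59.
2^1 ≡ 2 (mod 59)
2^2 = (2^1)^2 ≡ 2^2 = 4 ≡ 4 (mod 59)
2^4 = (2^2)^2 ≡ 4^2 = 16 ≡ 16 (mod 59)
2^8 = (2^4)^2 ≡ 16^2 = 256 ≡ 20 (mod 59)
2^10 = 2^8 · 2^2 ≡ 20 · 4 ≡ 21 (mod 59).
So A = 21. Diego then computes K = A^b mod p = 21^16 mod 59.
21^1 ≡ 21 (mod 59)
21^2 = (21^1)^2 ≡ 21^2 = 441 ≡ 28 (mod 59)
21^4 = (21^2)^2 ≡ 28^2 = 784 ≡ 17 (mod 59)
21^8 = (21^4)^2 ≡ 17^2 = 289 ≡ 53 (mod 59)
21^16 = (21^8)^2 ≡ 53^2 = 2809 ≡ 36 (mod 59)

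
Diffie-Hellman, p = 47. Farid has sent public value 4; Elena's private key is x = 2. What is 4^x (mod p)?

Shared key K = 4^2 mod 47.
4^1 ≡ 4 (mod 47)
4^2 = (4^1)^2 ≡ 4^2 = 16 ≡ 16 (mod 47)

16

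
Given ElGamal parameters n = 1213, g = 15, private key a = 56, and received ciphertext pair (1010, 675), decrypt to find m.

391

Shared mask s = c₁^a mod n = 1010^56 mod 1213.
1010^1 ≡ 1010 (mod 1213)
1010^2 = (1010^1)^2 ≡ 1010^2 = 1020100 ≡ 1180 (mod 1213)
1010^4 = (1010^2)^2 ≡ 1180^2 = 1392400 ≡ 1089 (mod 1213)
1010^8 = (1010^4)^2 ≡ 1089^2 = 1185921 ≡ 820 (mod 1213)
1010^16 = (1010^8)^2 ≡ 820^2 = 672400 ≡ 398 (mod 1213)
1010^32 = (1010^16)^2 ≡ 398^2 = 158404 ≡ 714 (mod 1213)
1010^56 = 1010^32 · 1010^16 · 1010^8 ≡ 714 · 398 · 820 ≡ 101 (mod 1213).
So s = 101; s⁻¹ ≡ 1201 (mod 1213).
m = c₂ · s⁻¹ mod 1213 = 675 · 1201 mod 1213 = 391.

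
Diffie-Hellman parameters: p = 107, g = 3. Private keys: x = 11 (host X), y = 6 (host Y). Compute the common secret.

23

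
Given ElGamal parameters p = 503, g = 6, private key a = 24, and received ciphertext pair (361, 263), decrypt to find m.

Shared mask s = c₁^a mod p = 361^24 mod 503.
361^1 ≡ 361 (mod 503)
361^2 = (361^1)^2 ≡ 361^2 = 130321 ≡ 44 (mod 503)
361^4 = (361^2)^2 ≡ 44^2 = 1936 ≡ 427 (mod 503)
361^8 = (361^4)^2 ≡ 427^2 = 182329 ≡ 243 (mod 503)
361^16 = (361^8)^2 ≡ 243^2 = 59049 ≡ 198 (mod 503)
361^24 = 361^16 · 361^8 ≡ 198 · 243 ≡ 329 (mod 503).
So s = 329; s⁻¹ ≡ 344 (mod 503).
m = c₂ · s⁻¹ mod 503 = 263 · 344 mod 503 = 435.

435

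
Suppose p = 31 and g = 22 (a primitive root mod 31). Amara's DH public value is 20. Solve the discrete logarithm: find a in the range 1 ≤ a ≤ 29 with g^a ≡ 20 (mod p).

Try successive powers of 22 modulo 31:
22^1 ≡ 22
22^2 ≡ 19
22^3 ≡ 15
22^4 ≡ 20
Found: a = 4.

4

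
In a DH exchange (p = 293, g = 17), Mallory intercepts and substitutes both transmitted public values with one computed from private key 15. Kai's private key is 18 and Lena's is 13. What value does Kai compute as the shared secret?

65

Kai receives Mallory's public value M = 17^15 mod 293 instead of the honest one.
17^1 ≡ 17 (mod 293)
17^2 = (17^1)^2 ≡ 17^2 = 289 ≡ 289 (mod 293)
17^4 = (17^2)^2 ≡ 289^2 = 83521 ≡ 16 (mod 293)
17^8 = (17^4)^2 ≡ 16^2 = 256 ≡ 256 (mod 293)
17^15 = 17^8 · 17^4 · 17^2 · 17^1 ≡ 256 · 16 · 289 · 17 ≡ 115 (mod 293).
So M = 115. Kai computes K = M^18 mod 293.
115^1 ≡ 115 (mod 293)
115^2 = (115^1)^2 ≡ 115^2 = 13225 ≡ 40 (mod 293)
115^4 = (115^2)^2 ≡ 40^2 = 1600 ≡ 135 (mod 293)
115^8 = (115^4)^2 ≡ 135^2 = 18225 ≡ 59 (mod 293)
115^16 = (115^8)^2 ≡ 59^2 = 3481 ≡ 258 (mod 293)
115^18 = 115^16 · 115^2 ≡ 258 · 40 ≡ 65 (mod 293).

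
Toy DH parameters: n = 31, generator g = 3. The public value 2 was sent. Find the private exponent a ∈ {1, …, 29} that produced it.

Try successive powers of 3 modulo 31:
3^1 ≡ 3
3^2 ≡ 9
3^3 ≡ 27
3^4 ≡ 19
3^5 ≡ 26
3^6 ≡ 16
3^7 ≡ 17
3^8 ≡ 20
3^9 ≡ 29
3^10 ≡ 25
3^11 ≡ 13
3^12 ≡ 8
3^13 ≡ 24
3^14 ≡ 10
3^15 ≡ 30
3^16 ≡ 28
3^17 ≡ 22
3^18 ≡ 4
3^19 ≡ 12
3^20 ≡ 5
3^21 ≡ 15
3^22 ≡ 14
3^23 ≡ 11
3^24 ≡ 2
Found: a = 24.

24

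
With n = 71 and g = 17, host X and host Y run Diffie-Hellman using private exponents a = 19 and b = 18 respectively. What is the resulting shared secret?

Host X sends A = g^a mod n = 17^19 mod 71.
17^1 ≡ 17 (mod 71)
17^2 = (17^1)^2 ≡ 17^2 = 289 ≡ 5 (mod 71)
17^4 = (17^2)^2 ≡ 5^2 = 25 ≡ 25 (mod 71)
17^8 = (17^4)^2 ≡ 25^2 = 625 ≡ 57 (mod 71)
17^16 = (17^8)^2 ≡ 57^2 = 3249 ≡ 54 (mod 71)
17^19 = 17^16 · 17^2 · 17^1 ≡ 54 · 5 · 17 ≡ 46 (mod 71).
So A = 46. Host Y then computes K = A^b mod n = 46^18 mod 71.
46^1 ≡ 46 (mod 71)
46^2 = (46^1)^2 ≡ 46^2 = 2116 ≡ 57 (mod 71)
46^4 = (46^2)^2 ≡ 57^2 = 3249 ≡ 54 (mod 71)
46^8 = (46^4)^2 ≡ 54^2 = 2916 ≡ 5 (mod 71)
46^16 = (46^8)^2 ≡ 5^2 = 25 ≡ 25 (mod 71)
46^18 = 46^16 · 46^2 ≡ 25 · 57 ≡ 5 (mod 71).

5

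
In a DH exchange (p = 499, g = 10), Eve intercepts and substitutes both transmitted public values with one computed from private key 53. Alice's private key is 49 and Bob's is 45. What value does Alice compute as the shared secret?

Alice receives Eve's public value M = 10^53 mod 499 instead of the honest one.
10^1 ≡ 10 (mod 499)
10^2 = (10^1)^2 ≡ 10^2 = 100 ≡ 100 (mod 499)
10^4 = (10^2)^2 ≡ 100^2 = 10000 ≡ 20 (mod 499)
10^8 = (10^4)^2 ≡ 20^2 = 400 ≡ 400 (mod 499)
10^16 = (10^8)^2 ≡ 400^2 = 160000 ≡ 320 (mod 499)
10^32 = (10^16)^2 ≡ 320^2 = 102400 ≡ 105 (mod 499)
10^53 = 10^32 · 10^16 · 10^4 · 10^1 ≡ 105 · 320 · 20 · 10 ≡ 466 (mod 499).
So M = 466. Alice computes K = M^49 mod 499.
466^1 ≡ 466 (mod 499)
466^2 = (466^1)^2 ≡ 466^2 = 217156 ≡ 91 (mod 499)
466^4 = (466^2)^2 ≡ 91^2 = 8281 ≡ 297 (mod 499)
466^8 = (466^4)^2 ≡ 297^2 = 88209 ≡ 385 (mod 499)
466^16 = (466^8)^2 ≡ 385^2 = 148225 ≡ 22 (mod 499)
466^32 = (466^16)^2 ≡ 22^2 = 484 ≡ 484 (mod 499)
466^49 = 466^32 · 466^16 · 466^1 ≡ 484 · 22 · 466 ≡ 411 (mod 499).

411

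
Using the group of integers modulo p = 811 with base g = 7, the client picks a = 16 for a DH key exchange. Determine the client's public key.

Public value = 7^16 mod 811.
7^1 ≡ 7 (mod 811)
7^2 = (7^1)^2 ≡ 7^2 = 49 ≡ 49 (mod 811)
7^4 = (7^2)^2 ≡ 49^2 = 2401 ≡ 779 (mod 811)
7^8 = (7^4)^2 ≡ 779^2 = 606841 ≡ 213 (mod 811)
7^16 = (7^8)^2 ≡ 213^2 = 45369 ≡ 764 (mod 811)

764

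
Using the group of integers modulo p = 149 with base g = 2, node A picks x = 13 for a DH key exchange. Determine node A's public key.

Public value = 2^13 mod 149.
2^1 ≡ 2 (mod 149)
2^2 = (2^1)^2 ≡ 2^2 = 4 ≡ 4 (mod 149)
2^4 = (2^2)^2 ≡ 4^2 = 16 ≡ 16 (mod 149)
2^8 = (2^4)^2 ≡ 16^2 = 256 ≡ 107 (mod 149)
2^13 = 2^8 · 2^4 · 2^1 ≡ 107 · 16 · 2 ≡ 146 (mod 149).

146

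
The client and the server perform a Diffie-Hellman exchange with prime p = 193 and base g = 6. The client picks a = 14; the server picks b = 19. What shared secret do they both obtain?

172

The client sends A = g^a mod p = 6^14 mod 193.
6^1 ≡ 6 (mod 193)
6^2 = (6^1)^2 ≡ 6^2 = 36 ≡ 36 (mod 193)
6^4 = (6^2)^2 ≡ 36^2 = 1296 ≡ 138 (mod 193)
6^8 = (6^4)^2 ≡ 138^2 = 19044 ≡ 130 (mod 193)
6^14 = 6^8 · 6^4 · 6^2 ≡ 130 · 138 · 36 ≡ 62 (mod 193).
So A = 62. The server then computes K = A^b mod p = 62^19 mod 193.
62^1 ≡ 62 (mod 193)
62^2 = (62^1)^2 ≡ 62^2 = 3844 ≡ 177 (mod 193)
62^4 = (62^2)^2 ≡ 177^2 = 31329 ≡ 63 (mod 193)
62^8 = (62^4)^2 ≡ 63^2 = 3969 ≡ 109 (mod 193)
62^16 = (62^8)^2 ≡ 109^2 = 11881 ≡ 108 (mod 193)
62^19 = 62^16 · 62^2 · 62^1 ≡ 108 · 177 · 62 ≡ 172 (mod 193).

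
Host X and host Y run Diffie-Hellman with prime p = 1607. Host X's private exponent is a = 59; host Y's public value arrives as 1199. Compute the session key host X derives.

538

Shared key K = 1199^59 mod 1607.
1199^1 ≡ 1199 (mod 1607)
1199^2 = (1199^1)^2 ≡ 1199^2 = 1437601 ≡ 943 (mod 1607)
1199^4 = (1199^2)^2 ≡ 943^2 = 889249 ≡ 578 (mod 1607)
1199^8 = (1199^4)^2 ≡ 578^2 = 334084 ≡ 1435 (mod 1607)
1199^16 = (1199^8)^2 ≡ 1435^2 = 2059225 ≡ 658 (mod 1607)
1199^32 = (1199^16)^2 ≡ 658^2 = 432964 ≡ 681 (mod 1607)
1199^59 = 1199^32 · 1199^16 · 1199^8 · 1199^2 · 1199^1 ≡ 681 · 658 · 1435 · 943 · 1199 ≡ 538 (mod 1607).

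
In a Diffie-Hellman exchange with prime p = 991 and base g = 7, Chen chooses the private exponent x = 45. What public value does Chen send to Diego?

473

Public value = 7^45 (mod 991).
7^1 ≡ 7 (mod 991)
7^2 = (7^1)^2 ≡ 7^2 = 49 ≡ 49 (mod 991)
7^4 = (7^2)^2 ≡ 49^2 = 2401 ≡ 419 (mod 991)
7^8 = (7^4)^2 ≡ 419^2 = 175561 ≡ 154 (mod 991)
7^16 = (7^8)^2 ≡ 154^2 = 23716 ≡ 923 (mod 991)
7^32 = (7^16)^2 ≡ 923^2 = 851929 ≡ 660 (mod 991)
7^45 = 7^32 · 7^8 · 7^4 · 7^1 ≡ 660 · 154 · 419 · 7 ≡ 473 (mod 991).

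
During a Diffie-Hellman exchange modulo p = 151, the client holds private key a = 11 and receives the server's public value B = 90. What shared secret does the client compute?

Shared key K = 90^11 mod 151.
90^1 ≡ 90 (mod 151)
90^2 = (90^1)^2 ≡ 90^2 = 8100 ≡ 97 (mod 151)
90^4 = (90^2)^2 ≡ 97^2 = 9409 ≡ 47 (mod 151)
90^8 = (90^4)^2 ≡ 47^2 = 2209 ≡ 95 (mod 151)
90^11 = 90^8 · 90^2 · 90^1 ≡ 95 · 97 · 90 ≡ 58 (mod 151).

58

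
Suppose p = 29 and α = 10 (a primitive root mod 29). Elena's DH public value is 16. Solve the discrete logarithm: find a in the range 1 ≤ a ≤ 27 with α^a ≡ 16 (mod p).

16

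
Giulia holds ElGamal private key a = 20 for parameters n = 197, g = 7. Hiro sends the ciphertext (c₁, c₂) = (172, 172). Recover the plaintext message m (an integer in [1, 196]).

190

Shared mask s = c₁^a mod n = 172^20 mod 197.
172^1 ≡ 172 (mod 197)
172^2 = (172^1)^2 ≡ 172^2 = 29584 ≡ 34 (mod 197)
172^4 = (172^2)^2 ≡ 34^2 = 1156 ≡ 171 (mod 197)
172^8 = (172^4)^2 ≡ 171^2 = 29241 ≡ 85 (mod 197)
172^16 = (172^8)^2 ≡ 85^2 = 7225 ≡ 133 (mod 197)
172^20 = 172^16 · 172^4 ≡ 133 · 171 ≡ 88 (mod 197).
So s = 88; s⁻¹ ≡ 150 (mod 197).
m = c₂ · s⁻¹ mod 197 = 172 · 150 mod 197 = 190.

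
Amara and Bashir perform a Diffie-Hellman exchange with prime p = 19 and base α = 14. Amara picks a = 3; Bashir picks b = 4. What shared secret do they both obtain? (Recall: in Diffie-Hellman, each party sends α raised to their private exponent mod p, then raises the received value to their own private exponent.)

11

Amara sends A = α^a mod p = 14^3 mod 19.
14^1 ≡ 14 (mod 19)
14^2 = (14^1)^2 ≡ 14^2 = 196 ≡ 6 (mod 19)
14^3 = 14^2 · 14^1 ≡ 6 · 14 ≡ 8 (mod 19).
So A = 8. Bashir then computes K = A^b mod p = 8^4 mod 19.
8^1 ≡ 8 (mod 19)
8^2 = (8^1)^2 ≡ 8^2 = 64 ≡ 7 (mod 19)
8^4 = (8^2)^2 ≡ 7^2 = 49 ≡ 11 (mod 19)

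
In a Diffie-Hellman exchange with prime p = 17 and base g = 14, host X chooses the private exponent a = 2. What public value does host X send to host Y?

9

Public value = 14^2 mod 17.
14^1 ≡ 14 (mod 17)
14^2 = (14^1)^2 ≡ 14^2 = 196 ≡ 9 (mod 17)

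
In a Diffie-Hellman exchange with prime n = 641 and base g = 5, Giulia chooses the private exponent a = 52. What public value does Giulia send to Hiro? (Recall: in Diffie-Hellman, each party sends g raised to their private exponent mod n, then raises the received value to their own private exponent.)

541

Public value = 5^52 mod 641.
5^1 ≡ 5 (mod 641)
5^2 = (5^1)^2 ≡ 5^2 = 25 ≡ 25 (mod 641)
5^4 = (5^2)^2 ≡ 25^2 = 625 ≡ 625 (mod 641)
5^8 = (5^4)^2 ≡ 625^2 = 390625 ≡ 256 (mod 641)
5^16 = (5^8)^2 ≡ 256^2 = 65536 ≡ 154 (mod 641)
5^32 = (5^16)^2 ≡ 154^2 = 23716 ≡ 640 (mod 641)
5^52 = 5^32 · 5^16 · 5^4 ≡ 640 · 154 · 625 ≡ 541 (mod 641).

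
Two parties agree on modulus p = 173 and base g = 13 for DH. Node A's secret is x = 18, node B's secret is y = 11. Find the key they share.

Node A sends A = g^x mod p = 13^18 mod 173.
13^1 ≡ 13 (mod 173)
13^2 = (13^1)^2 ≡ 13^2 = 169 ≡ 169 (mod 173)
13^4 = (13^2)^2 ≡ 169^2 = 28561 ≡ 16 (mod 173)
13^8 = (13^4)^2 ≡ 16^2 = 256 ≡ 83 (mod 173)
13^16 = (13^8)^2 ≡ 83^2 = 6889 ≡ 142 (mod 173)
13^18 = 13^16 · 13^2 ≡ 142 · 169 ≡ 124 (mod 173).
So A = 124. Node B then computes K = A^y mod p = 124^11 mod 173.
124^1 ≡ 124 (mod 173)
124^2 = (124^1)^2 ≡ 124^2 = 15376 ≡ 152 (mod 173)
124^4 = (124^2)^2 ≡ 152^2 = 23104 ≡ 95 (mod 173)
124^8 = (124^4)^2 ≡ 95^2 = 9025 ≡ 29 (mod 173)
124^11 = 124^8 · 124^2 · 124^1 ≡ 29 · 152 · 124 ≡ 85 (mod 173).

85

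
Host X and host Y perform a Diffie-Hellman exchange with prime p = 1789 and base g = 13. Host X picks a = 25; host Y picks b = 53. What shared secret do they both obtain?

955

Host X sends A = g^a mod p = 13^25 mod 1789.
13^1 ≡ 13 (mod 1789)
13^2 = (13^1)^2 ≡ 13^2 = 169 ≡ 169 (mod 1789)
13^4 = (13^2)^2 ≡ 169^2 = 28561 ≡ 1726 (mod 1789)
13^8 = (13^4)^2 ≡ 1726^2 = 2979076 ≡ 391 (mod 1789)
13^16 = (13^8)^2 ≡ 391^2 = 152881 ≡ 816 (mod 1789)
13^25 = 13^16 · 13^8 · 13^1 ≡ 816 · 391 · 13 ≡ 826 (mod 1789).
So A = 826. Host Y then computes K = A^b mod p = 826^53 mod 1789.
826^1 ≡ 826 (mod 1789)
826^2 = (826^1)^2 ≡ 826^2 = 682276 ≡ 667 (mod 1789)
826^4 = (826^2)^2 ≡ 667^2 = 444889 ≡ 1217 (mod 1789)
826^8 = (826^4)^2 ≡ 1217^2 = 1481089 ≡ 1586 (mod 1789)
826^16 = (826^8)^2 ≡ 1586^2 = 2515396 ≡ 62 (mod 1789)
826^32 = (826^16)^2 ≡ 62^2 = 3844 ≡ 266 (mod 1789)
826^53 = 826^32 · 826^16 · 826^4 · 826^1 ≡ 266 · 62 · 1217 · 826 ≡ 955 (mod 1789).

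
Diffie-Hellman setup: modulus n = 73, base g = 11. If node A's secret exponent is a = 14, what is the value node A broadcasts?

Public value = 11^14 mod 73.
11^1 ≡ 11 (mod 73)
11^2 = (11^1)^2 ≡ 11^2 = 121 ≡ 48 (mod 73)
11^4 = (11^2)^2 ≡ 48^2 = 2304 ≡ 41 (mod 73)
11^8 = (11^4)^2 ≡ 41^2 = 1681 ≡ 2 (mod 73)
11^14 = 11^8 · 11^4 · 11^2 ≡ 2 · 41 · 48 ≡ 67 (mod 73).

67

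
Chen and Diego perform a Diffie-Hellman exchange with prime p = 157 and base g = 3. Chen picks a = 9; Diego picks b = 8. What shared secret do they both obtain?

14

Diego sends B = g^b mod p = 3^8 mod 157.
3^1 ≡ 3 (mod 157)
3^2 = (3^1)^2 ≡ 3^2 = 9 ≡ 9 (mod 157)
3^4 = (3^2)^2 ≡ 9^2 = 81 ≡ 81 (mod 157)
3^8 = (3^4)^2 ≡ 81^2 = 6561 ≡ 124 (mod 157)
So B = 124. Chen then computes K = B^a mod p = 124^9 mod 157.
124^1 ≡ 124 (mod 157)
124^2 = (124^1)^2 ≡ 124^2 = 15376 ≡ 147 (mod 157)
124^4 = (124^2)^2 ≡ 147^2 = 21609 ≡ 100 (mod 157)
124^8 = (124^4)^2 ≡ 100^2 = 10000 ≡ 109 (mod 157)
124^9 = 124^8 · 124^1 ≡ 109 · 124 ≡ 14 (mod 157).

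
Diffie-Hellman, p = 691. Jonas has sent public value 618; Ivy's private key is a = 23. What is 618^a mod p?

320

Shared key K = 618^23 mod 691.
618^1 ≡ 618 (mod 691)
618^2 = (618^1)^2 ≡ 618^2 = 381924 ≡ 492 (mod 691)
618^4 = (618^2)^2 ≡ 492^2 = 242064 ≡ 214 (mod 691)
618^8 = (618^4)^2 ≡ 214^2 = 45796 ≡ 190 (mod 691)
618^16 = (618^8)^2 ≡ 190^2 = 36100 ≡ 168 (mod 691)
618^23 = 618^16 · 618^4 · 618^2 · 618^1 ≡ 168 · 214 · 492 · 618 ≡ 320 (mod 691).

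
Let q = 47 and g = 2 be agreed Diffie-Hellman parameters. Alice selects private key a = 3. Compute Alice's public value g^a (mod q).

8

Public value = 2^3 (mod 47).
2^1 ≡ 2 (mod 47)
2^2 = (2^1)^2 ≡ 2^2 = 4 ≡ 4 (mod 47)
2^3 = 2^2 · 2^1 ≡ 4 · 2 ≡ 8 (mod 47).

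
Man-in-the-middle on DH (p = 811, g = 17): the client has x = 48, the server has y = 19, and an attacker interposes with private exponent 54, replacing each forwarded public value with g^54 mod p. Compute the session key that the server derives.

130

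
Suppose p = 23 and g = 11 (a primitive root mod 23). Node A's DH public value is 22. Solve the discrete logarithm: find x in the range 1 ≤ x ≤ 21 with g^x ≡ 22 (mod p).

Try successive powers of 11 modulo 23:
11^1 ≡ 11
11^2 ≡ 6
11^3 ≡ 20
11^4 ≡ 13
11^5 ≡ 5
11^6 ≡ 9
11^7 ≡ 7
11^8 ≡ 8
11^9 ≡ 19
11^10 ≡ 2
11^11 ≡ 22
Found: x = 11.

11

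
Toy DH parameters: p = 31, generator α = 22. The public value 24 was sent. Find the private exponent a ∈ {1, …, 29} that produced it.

Try successive powers of 22 modulo 31:
22^1 ≡ 22
22^2 ≡ 19
22^3 ≡ 15
22^4 ≡ 20
22^5 ≡ 6
22^6 ≡ 8
22^7 ≡ 21
22^8 ≡ 28
22^9 ≡ 27
22^10 ≡ 5
22^11 ≡ 17
22^12 ≡ 2
22^13 ≡ 13
22^14 ≡ 7
22^15 ≡ 30
22^16 ≡ 9
22^17 ≡ 12
22^18 ≡ 16
22^19 ≡ 11
22^20 ≡ 25
22^21 ≡ 23
22^22 ≡ 10
22^23 ≡ 3
22^24 ≡ 4
22^25 ≡ 26
22^26 ≡ 14
22^27 ≡ 29
22^28 ≡ 18
22^29 ≡ 24
Found: a = 29.

29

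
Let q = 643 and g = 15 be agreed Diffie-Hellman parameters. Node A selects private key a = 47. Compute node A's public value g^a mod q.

Public value = 15^47 mod 643.
15^1 ≡ 15 (mod 643)
15^2 = (15^1)^2 ≡ 15^2 = 225 ≡ 225 (mod 643)
15^4 = (15^2)^2 ≡ 225^2 = 50625 ≡ 471 (mod 643)
15^8 = (15^4)^2 ≡ 471^2 = 221841 ≡ 6 (mod 643)
15^16 = (15^8)^2 ≡ 6^2 = 36 ≡ 36 (mod 643)
15^32 = (15^16)^2 ≡ 36^2 = 1296 ≡ 10 (mod 643)
15^47 = 15^32 · 15^8 · 15^4 · 15^2 · 15^1 ≡ 10 · 6 · 471 · 225 · 15 ≡ 24 (mod 643).

24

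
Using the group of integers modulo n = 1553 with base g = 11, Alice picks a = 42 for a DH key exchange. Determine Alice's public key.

Public value = 11^42 (mod 1553).
11^1 ≡ 11 (mod 1553)
11^2 = (11^1)^2 ≡ 11^2 = 121 ≡ 121 (mod 1553)
11^4 = (11^2)^2 ≡ 121^2 = 14641 ≡ 664 (mod 1553)
11^8 = (11^4)^2 ≡ 664^2 = 440896 ≡ 1397 (mod 1553)
11^16 = (11^8)^2 ≡ 1397^2 = 1951609 ≡ 1041 (mod 1553)
11^32 = (11^16)^2 ≡ 1041^2 = 1083681 ≡ 1240 (mod 1553)
11^42 = 11^32 · 11^8 · 11^2 ≡ 1240 · 1397 · 121 ≡ 576 (mod 1553).

576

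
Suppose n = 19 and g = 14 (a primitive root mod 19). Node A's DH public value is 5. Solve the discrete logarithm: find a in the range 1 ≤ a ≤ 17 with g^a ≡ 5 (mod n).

Try successive powers of 14 modulo 19:
14^1 ≡ 14
14^2 ≡ 6
14^3 ≡ 8
14^4 ≡ 17
14^5 ≡ 10
14^6 ≡ 7
14^7 ≡ 3
14^8 ≡ 4
14^9 ≡ 18
14^10 ≡ 5
Found: a = 10.

10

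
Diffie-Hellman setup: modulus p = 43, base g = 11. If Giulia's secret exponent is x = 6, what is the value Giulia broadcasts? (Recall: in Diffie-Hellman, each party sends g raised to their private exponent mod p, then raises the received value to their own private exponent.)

Public value = 11^6 mod 43.
11^1 ≡ 11 (mod 43)
11^2 = (11^1)^2 ≡ 11^2 = 121 ≡ 35 (mod 43)
11^4 = (11^2)^2 ≡ 35^2 = 1225 ≡ 21 (mod 43)
11^6 = 11^4 · 11^2 ≡ 21 · 35 ≡ 4 (mod 43).

4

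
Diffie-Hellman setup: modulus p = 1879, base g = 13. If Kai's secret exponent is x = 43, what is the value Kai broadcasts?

1050

Public value = 13^43 mod 1879.
13^1 ≡ 13 (mod 1879)
13^2 = (13^1)^2 ≡ 13^2 = 169 ≡ 169 (mod 1879)
13^4 = (13^2)^2 ≡ 169^2 = 28561 ≡ 376 (mod 1879)
13^8 = (13^4)^2 ≡ 376^2 = 141376 ≡ 451 (mod 1879)
13^16 = (13^8)^2 ≡ 451^2 = 203401 ≡ 469 (mod 1879)
13^32 = (13^16)^2 ≡ 469^2 = 219961 ≡ 118 (mod 1879)
13^43 = 13^32 · 13^8 · 13^2 · 13^1 ≡ 118 · 451 · 169 · 13 ≡ 1050 (mod 1879).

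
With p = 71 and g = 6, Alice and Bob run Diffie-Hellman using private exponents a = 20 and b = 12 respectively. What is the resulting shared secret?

48

Bob sends B = g^b mod p = 6^12 mod 71.
6^1 ≡ 6 (mod 71)
6^2 = (6^1)^2 ≡ 6^2 = 36 ≡ 36 (mod 71)
6^4 = (6^2)^2 ≡ 36^2 = 1296 ≡ 18 (mod 71)
6^8 = (6^4)^2 ≡ 18^2 = 324 ≡ 40 (mod 71)
6^12 = 6^8 · 6^4 ≡ 40 · 18 ≡ 10 (mod 71).
So B = 10. Alice then computes K = B^a mod p = 10^20 mod 71.
10^1 ≡ 10 (mod 71)
10^2 = (10^1)^2 ≡ 10^2 = 100 ≡ 29 (mod 71)
10^4 = (10^2)^2 ≡ 29^2 = 841 ≡ 60 (mod 71)
10^8 = (10^4)^2 ≡ 60^2 = 3600 ≡ 50 (mod 71)
10^16 = (10^8)^2 ≡ 50^2 = 2500 ≡ 15 (mod 71)
10^20 = 10^16 · 10^4 ≡ 15 · 60 ≡ 48 (mod 71).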